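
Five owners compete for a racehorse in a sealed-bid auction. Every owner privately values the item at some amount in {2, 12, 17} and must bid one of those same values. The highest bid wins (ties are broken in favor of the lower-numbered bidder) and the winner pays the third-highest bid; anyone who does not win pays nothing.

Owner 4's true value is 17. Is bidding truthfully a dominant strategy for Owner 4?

Yes

Check each profile of the others' bids and compare truth against every alternative bid.
Others bid (2, 2, 2, 17): truth gives 15, best alternative gives 0.
Others bid (2, 2, 12, 2): truth gives 15, best alternative gives 0.
Others bid (2, 12, 2, 2): truth gives 15, best alternative gives 0.
Others bid (12, 2, 2, 2): truth gives 15, best alternative gives 0.
Others bid (2, 2, 12, 12): truth gives 5, best alternative gives 0.
Others bid (2, 2, 12, 17): truth gives 5, best alternative gives 0.
(Remaining 75 profiles checked similarly; truth is weakly best in each.)
In every case the truthful bid is at least as good as any alternative, so it is a dominant strategy.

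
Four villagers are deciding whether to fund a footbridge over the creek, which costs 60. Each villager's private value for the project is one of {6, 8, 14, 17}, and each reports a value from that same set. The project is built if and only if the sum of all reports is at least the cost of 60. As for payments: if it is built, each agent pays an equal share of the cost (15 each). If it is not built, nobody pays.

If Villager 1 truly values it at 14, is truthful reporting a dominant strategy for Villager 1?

Consider the case where Villager 2 reports 14, Villager 3 reports 17 and Villager 4 reports 17.
Truthful report 14: project built, pays 15, utility 14 - 15 = -1.
Report 6 instead: project not built, utility 0.
Since 0 > -1, reporting 6 is strictly better here, so truthful reporting is not dominant.

No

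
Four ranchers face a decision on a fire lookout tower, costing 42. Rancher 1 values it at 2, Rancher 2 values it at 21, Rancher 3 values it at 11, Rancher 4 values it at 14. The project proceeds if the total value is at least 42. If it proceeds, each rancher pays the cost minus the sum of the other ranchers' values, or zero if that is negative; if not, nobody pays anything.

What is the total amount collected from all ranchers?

28

Total value 48 ≥ cost 42, so it is built.
Rancher 1: others sum to 46; max(0, 42 - 46) = 0.
Rancher 2: others sum to 27; max(0, 42 - 27) = 15.
Rancher 3: others sum to 37; max(0, 42 - 37) = 5.
Rancher 4: others sum to 34; max(0, 42 - 34) = 8.
Total collected = 0 + 15 + 5 + 8 = 28.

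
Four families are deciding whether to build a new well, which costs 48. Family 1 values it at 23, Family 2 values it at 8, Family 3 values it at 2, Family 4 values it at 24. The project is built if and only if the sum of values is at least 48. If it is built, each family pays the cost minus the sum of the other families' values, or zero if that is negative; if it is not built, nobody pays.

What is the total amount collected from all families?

Total value 57 ≥ cost 48, so it is built.
Family 1: others sum to 34; max(0, 48 - 34) = 14.
Family 2: others sum to 49; max(0, 48 - 49) = 0.
Family 3: others sum to 55; max(0, 48 - 55) = 0.
Family 4: others sum to 33; max(0, 48 - 33) = 15.
Total collected = 14 + 0 + 0 + 15 = 29.

29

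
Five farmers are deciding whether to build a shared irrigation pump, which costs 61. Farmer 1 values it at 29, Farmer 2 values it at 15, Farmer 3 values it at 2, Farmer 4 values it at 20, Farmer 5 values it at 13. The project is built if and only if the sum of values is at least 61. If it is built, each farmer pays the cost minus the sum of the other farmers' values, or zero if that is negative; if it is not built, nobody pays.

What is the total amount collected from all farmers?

13

Total value 79 ≥ cost 61, so it is built.
Farmer 1: others sum to 50; max(0, 61 - 50) = 11.
Farmer 2: others sum to 64; max(0, 61 - 64) = 0.
Farmer 3: others sum to 77; max(0, 61 - 77) = 0.
Farmer 4: others sum to 59; max(0, 61 - 59) = 2.
Farmer 5: others sum to 66; max(0, 61 - 66) = 0.
Total collected = 11 + 0 + 0 + 2 + 0 = 13.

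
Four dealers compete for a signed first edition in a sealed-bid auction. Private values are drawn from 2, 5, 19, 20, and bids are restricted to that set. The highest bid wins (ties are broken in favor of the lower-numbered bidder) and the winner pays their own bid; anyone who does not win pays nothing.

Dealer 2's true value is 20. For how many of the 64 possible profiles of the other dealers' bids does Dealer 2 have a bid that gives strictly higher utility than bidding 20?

18

Others bid (2, 2, 2): truth gives 0; bid 5 gives 15 > 0. Violating.
Others bid (2, 2, 5): truth gives 0; bid 5 gives 15 > 0. Violating.
Others bid (2, 2, 19): truth gives 0; bid 19 gives 1 > 0. Violating.
Others bid (2, 5, 2): truth gives 0; bid 5 gives 15 > 0. Violating.
Others bid (2, 2, 20): truth gives 0; no alternative beats it.
Others bid (2, 5, 20): truth gives 0; no alternative beats it.
(Checking all 64 profiles: 18 have a profitable deviation, 46 do not.)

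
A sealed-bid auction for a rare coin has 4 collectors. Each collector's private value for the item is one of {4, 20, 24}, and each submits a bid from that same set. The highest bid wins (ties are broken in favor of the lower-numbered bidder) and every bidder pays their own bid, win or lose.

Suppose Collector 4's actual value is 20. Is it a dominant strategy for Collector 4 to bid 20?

Consider the case where Collector 1 bids 4, Collector 2 bids 4 and Collector 3 bids 20.
Truthful bid 20: loses but pays 20, utility -20.
Bid 4 instead: loses but pays 4, utility -4.
Since -4 > -20, bidding 4 is strictly better here, so truthful bidding is not dominant.

No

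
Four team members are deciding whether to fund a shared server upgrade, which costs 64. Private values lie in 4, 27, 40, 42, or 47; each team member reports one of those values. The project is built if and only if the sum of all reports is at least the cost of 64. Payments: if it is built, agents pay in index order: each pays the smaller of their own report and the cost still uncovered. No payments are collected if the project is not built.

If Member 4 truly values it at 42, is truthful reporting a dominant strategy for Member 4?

Yes

Check each profile of the others' reports and compare truth against every alternative report.
Others report (4, 27, 40): truth gives 42, best alternative gives 42.
Others report (4, 27, 42): truth gives 42, best alternative gives 42.
Others report (4, 27, 47): truth gives 42, best alternative gives 42.
Others report (4, 40, 27): truth gives 42, best alternative gives 42.
Others report (4, 40, 40): truth gives 42, best alternative gives 42.
Others report (4, 40, 42): truth gives 42, best alternative gives 42.
(Remaining 119 profiles checked similarly; truth is weakly best in each.)
In every case the truthful report is at least as good as any alternative, so it is a dominant strategy.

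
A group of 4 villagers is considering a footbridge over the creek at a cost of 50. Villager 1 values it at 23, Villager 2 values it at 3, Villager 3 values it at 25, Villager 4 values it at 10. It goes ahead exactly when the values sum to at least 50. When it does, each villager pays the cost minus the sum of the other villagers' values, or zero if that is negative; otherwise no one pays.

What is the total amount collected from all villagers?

26

Total value 61 ≥ cost 50, so it is built.
Villager 1: others sum to 38; max(0, 50 - 38) = 12.
Villager 2: others sum to 58; max(0, 50 - 58) = 0.
Villager 3: others sum to 36; max(0, 50 - 36) = 14.
Villager 4: others sum to 51; max(0, 50 - 51) = 0.
Total collected = 12 + 0 + 14 + 0 = 26.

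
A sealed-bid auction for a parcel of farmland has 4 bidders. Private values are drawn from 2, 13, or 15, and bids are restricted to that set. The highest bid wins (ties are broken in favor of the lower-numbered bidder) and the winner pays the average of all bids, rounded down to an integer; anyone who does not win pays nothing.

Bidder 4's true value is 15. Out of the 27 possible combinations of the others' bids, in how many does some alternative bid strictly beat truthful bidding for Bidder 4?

Others bid (2, 2, 2): truth gives 10; bid 13 gives 11 > 10. Violating.
Others bid (2, 2, 13): truth gives 7; no alternative beats it.
Others bid (2, 2, 15): truth gives 0; no alternative beats it.
(Checking all 27 profiles: 1 has a profitable deviation, 26 do not.)

1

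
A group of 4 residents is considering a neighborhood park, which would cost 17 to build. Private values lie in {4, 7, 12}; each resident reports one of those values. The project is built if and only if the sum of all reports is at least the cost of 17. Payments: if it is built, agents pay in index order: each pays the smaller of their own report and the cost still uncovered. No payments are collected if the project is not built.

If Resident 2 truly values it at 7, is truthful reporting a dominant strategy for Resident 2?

No

Consider the case where Resident 1 reports 4, Resident 3 reports 4 and Resident 4 reports 7.
Truthful report 7: project built, pays 7, utility 7 - 7 = 0.
Report 4 instead: project built, pays 4, utility 7 - 4 = 3.
Since 3 > 0, reporting 4 is strictly better here, so truthful reporting is not dominant.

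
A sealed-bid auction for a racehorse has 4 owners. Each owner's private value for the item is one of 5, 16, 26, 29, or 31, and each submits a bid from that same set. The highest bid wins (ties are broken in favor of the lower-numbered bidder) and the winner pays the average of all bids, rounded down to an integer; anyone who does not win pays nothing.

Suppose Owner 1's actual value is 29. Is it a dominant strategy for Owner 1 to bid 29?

No

Consider the case where Owner 2 bids 5, Owner 3 bids 5 and Owner 4 bids 5.
Truthful bid 29: wins, pays 11, utility 29 - 11 = 18.
Bid 5 instead: wins, pays 5, utility 29 - 5 = 24.
Since 24 > 18, bidding 5 is strictly better here, so truthful bidding is not dominant.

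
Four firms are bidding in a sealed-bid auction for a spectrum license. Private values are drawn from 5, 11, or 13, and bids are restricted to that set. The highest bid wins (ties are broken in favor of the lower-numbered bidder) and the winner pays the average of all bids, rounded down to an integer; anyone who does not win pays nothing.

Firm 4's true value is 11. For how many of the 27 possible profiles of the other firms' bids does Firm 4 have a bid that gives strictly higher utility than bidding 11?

6

Others bid (5, 5, 11): truth gives 0; bid 13 gives 3 > 0. Violating.
Others bid (5, 11, 5): truth gives 0; bid 13 gives 3 > 0. Violating.
Others bid (5, 11, 11): truth gives 0; bid 13 gives 1 > 0. Violating.
Others bid (11, 5, 5): truth gives 0; bid 13 gives 3 > 0. Violating.
Others bid (5, 5, 5): truth gives 5; no alternative beats it.
Others bid (5, 5, 13): truth gives 0; no alternative beats it.
(Checking all 27 profiles: 6 have a profitable deviation, 21 do not.)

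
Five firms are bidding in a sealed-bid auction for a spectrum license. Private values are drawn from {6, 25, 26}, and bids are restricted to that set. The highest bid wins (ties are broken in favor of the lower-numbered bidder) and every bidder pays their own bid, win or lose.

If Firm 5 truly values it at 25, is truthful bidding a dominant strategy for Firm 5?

No

Consider the case where Firm 1 bids 6, Firm 2 bids 6, Firm 3 bids 6 and Firm 4 bids 25.
Truthful bid 25: loses but pays 25, utility -25.
Bid 6 instead: loses but pays 6, utility -6.
Since -6 > -25, bidding 6 is strictly better here, so truthful bidding is not dominant.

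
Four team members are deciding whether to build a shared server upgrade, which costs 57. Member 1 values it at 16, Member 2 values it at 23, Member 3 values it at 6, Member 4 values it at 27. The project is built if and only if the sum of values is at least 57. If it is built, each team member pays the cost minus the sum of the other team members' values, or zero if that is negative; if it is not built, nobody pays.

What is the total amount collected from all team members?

21

Total value 72 ≥ cost 57, so it is built.
Member 1: others sum to 56; max(0, 57 - 56) = 1.
Member 2: others sum to 49; max(0, 57 - 49) = 8.
Member 3: others sum to 66; max(0, 57 - 66) = 0.
Member 4: others sum to 45; max(0, 57 - 45) = 12.
Total collected = 1 + 8 + 0 + 12 = 21.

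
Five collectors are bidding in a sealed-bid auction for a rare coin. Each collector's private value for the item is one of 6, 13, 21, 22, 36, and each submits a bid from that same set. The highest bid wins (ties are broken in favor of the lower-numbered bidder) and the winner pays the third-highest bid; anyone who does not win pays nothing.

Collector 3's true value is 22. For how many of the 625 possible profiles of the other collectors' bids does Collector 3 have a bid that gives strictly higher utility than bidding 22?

108

Others bid (6, 6, 6, 36): truth gives 0; bid 36 gives 16 > 0. Violating.
Others bid (6, 6, 13, 36): truth gives 0; bid 36 gives 9 > 0. Violating.
Others bid (6, 6, 21, 36): truth gives 0; bid 36 gives 1 > 0. Violating.
Others bid (6, 6, 36, 6): truth gives 0; bid 36 gives 16 > 0. Violating.
Others bid (6, 6, 6, 6): truth gives 16; no alternative beats it.
Others bid (6, 6, 6, 13): truth gives 16; no alternative beats it.
(Checking all 625 profiles: 108 have a profitable deviation, 517 do not.)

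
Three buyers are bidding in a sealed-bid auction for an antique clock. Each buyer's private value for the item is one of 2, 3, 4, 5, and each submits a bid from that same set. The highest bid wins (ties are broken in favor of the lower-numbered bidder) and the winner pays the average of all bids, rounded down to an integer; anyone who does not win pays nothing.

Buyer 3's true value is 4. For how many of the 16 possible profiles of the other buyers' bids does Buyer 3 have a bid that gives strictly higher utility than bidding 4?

Others bid (2, 4): truth gives 0; bid 5 gives 1 > 0. Violating.
Others bid (4, 2): truth gives 0; bid 5 gives 1 > 0. Violating.
Others bid (2, 2): truth gives 2; no alternative beats it.
Others bid (2, 3): truth gives 1; no alternative beats it.
(Checking all 16 profiles: 2 have a profitable deviation, 14 do not.)

2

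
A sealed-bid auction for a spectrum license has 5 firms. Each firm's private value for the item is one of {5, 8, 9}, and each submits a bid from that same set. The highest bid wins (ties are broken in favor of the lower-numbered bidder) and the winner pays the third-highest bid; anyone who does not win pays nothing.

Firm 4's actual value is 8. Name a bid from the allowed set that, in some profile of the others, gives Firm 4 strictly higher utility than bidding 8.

Suppose Firm 1 bids 5, Firm 2 bids 5, Firm 3 bids 5 and Firm 5 bids 9.
Bid 8: loses, pays 0, utility 0.
Bid 9: wins, pays 5, utility 8 - 5 = 3.
So bidding 9 beats truth here (3 > 0).

9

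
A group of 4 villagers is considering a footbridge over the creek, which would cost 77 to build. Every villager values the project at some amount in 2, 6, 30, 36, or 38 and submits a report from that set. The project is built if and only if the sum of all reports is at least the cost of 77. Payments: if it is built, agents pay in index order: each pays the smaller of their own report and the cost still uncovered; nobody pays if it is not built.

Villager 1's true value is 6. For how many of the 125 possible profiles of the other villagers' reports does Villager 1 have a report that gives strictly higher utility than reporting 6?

48

Others report (2, 36, 38): truth gives 0; report 2 gives 4 > 0. Violating.
Others report (2, 38, 36): truth gives 0; report 2 gives 4 > 0. Violating.
Others report (2, 38, 38): truth gives 0; report 2 gives 4 > 0. Violating.
Others report (6, 36, 36): truth gives 0; report 2 gives 4 > 0. Violating.
Others report (2, 2, 2): truth gives 0; no alternative beats it.
Others report (2, 2, 6): truth gives 0; no alternative beats it.
(Checking all 125 profiles: 48 have a profitable deviation, 77 do not.)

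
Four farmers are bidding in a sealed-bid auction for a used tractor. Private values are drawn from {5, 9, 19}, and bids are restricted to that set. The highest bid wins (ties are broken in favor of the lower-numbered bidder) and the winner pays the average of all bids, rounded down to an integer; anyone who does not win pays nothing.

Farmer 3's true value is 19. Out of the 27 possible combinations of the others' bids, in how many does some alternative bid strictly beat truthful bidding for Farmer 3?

2

Others bid (5, 5, 5): truth gives 11; bid 9 gives 13 > 11. Violating.
Others bid (5, 5, 9): truth gives 10; bid 9 gives 12 > 10. Violating.
Others bid (5, 5, 19): truth gives 7; no alternative beats it.
Others bid (5, 9, 5): truth gives 10; no alternative beats it.
(Checking all 27 profiles: 2 have a profitable deviation, 25 do not.)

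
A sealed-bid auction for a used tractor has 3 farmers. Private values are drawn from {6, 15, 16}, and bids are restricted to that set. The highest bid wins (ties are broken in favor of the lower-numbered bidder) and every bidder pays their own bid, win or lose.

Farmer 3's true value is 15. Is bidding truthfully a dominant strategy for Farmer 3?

No

Consider the case where Farmer 1 bids 6 and Farmer 2 bids 15.
Truthful bid 15: loses but pays 15, utility -15.
Bid 6 instead: loses but pays 6, utility -6.
Since -6 > -15, bidding 6 is strictly better here, so truthful bidding is not dominant.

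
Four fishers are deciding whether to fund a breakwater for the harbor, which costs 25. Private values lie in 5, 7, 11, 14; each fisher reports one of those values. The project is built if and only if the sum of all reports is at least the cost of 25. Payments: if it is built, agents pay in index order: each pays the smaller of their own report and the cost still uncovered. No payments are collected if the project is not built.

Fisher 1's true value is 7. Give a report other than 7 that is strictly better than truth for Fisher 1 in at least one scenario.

Suppose Fisher 2 reports 5, Fisher 3 reports 5 and Fisher 4 reports 11.
Report 7: project built, pays 7, utility 7 - 7 = 0.
Report 5: project built, pays 5, utility 7 - 5 = 2.
So reporting 5 beats truth here (2 > 0).

5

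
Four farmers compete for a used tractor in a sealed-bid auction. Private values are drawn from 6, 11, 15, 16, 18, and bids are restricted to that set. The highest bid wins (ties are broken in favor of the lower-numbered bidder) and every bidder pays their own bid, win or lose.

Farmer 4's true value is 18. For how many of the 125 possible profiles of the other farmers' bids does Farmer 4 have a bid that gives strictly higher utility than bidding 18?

88

Others bid (6, 6, 6): truth gives 0; bid 11 gives 7 > 0. Violating.
Others bid (6, 6, 11): truth gives 0; bid 15 gives 3 > 0. Violating.
Others bid (6, 6, 15): truth gives 0; bid 16 gives 2 > 0. Violating.
Others bid (6, 6, 18): truth gives -18; bid 6 gives -6 > -18. Violating.
Others bid (6, 6, 16): truth gives 0; no alternative beats it.
Others bid (6, 11, 16): truth gives 0; no alternative beats it.
(Checking all 125 profiles: 88 have a profitable deviation, 37 do not.)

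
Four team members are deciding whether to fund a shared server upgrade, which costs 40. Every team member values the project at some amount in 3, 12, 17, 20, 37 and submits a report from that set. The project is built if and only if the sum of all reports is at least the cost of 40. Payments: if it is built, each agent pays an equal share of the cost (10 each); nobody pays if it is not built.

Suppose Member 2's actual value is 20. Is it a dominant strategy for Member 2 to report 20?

No

Consider the case where Member 1 reports 3, Member 3 reports 3 and Member 4 reports 3.
Truthful report 20: project not built, utility 0.
Report 37 instead: project built, pays 10, utility 20 - 10 = 10.
Since 10 > 0, reporting 37 is strictly better here, so truthful reporting is not dominant.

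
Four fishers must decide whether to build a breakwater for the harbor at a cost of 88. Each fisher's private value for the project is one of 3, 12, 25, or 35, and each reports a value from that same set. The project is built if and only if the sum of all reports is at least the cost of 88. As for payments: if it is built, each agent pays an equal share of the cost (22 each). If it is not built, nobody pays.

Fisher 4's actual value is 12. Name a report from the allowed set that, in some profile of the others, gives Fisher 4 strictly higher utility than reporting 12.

Suppose Fisher 1 reports 12, Fisher 2 reports 35 and Fisher 3 reports 35.
Report 12: project built, pays 22, utility 12 - 22 = -10.
Report 3: project not built, utility 0.
So reporting 3 beats truth here (0 > -10).

3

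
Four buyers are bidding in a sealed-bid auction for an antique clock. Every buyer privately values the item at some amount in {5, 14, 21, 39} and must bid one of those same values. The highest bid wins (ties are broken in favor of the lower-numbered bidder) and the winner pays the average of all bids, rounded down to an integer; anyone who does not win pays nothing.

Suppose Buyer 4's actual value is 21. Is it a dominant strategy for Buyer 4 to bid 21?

No

Consider the case where Buyer 1 bids 5, Buyer 2 bids 5 and Buyer 3 bids 5.
Truthful bid 21: wins, pays 9, utility 21 - 9 = 12.
Bid 14 instead: wins, pays 7, utility 21 - 7 = 14.
Since 14 > 12, bidding 14 is strictly better here, so truthful bidding is not dominant.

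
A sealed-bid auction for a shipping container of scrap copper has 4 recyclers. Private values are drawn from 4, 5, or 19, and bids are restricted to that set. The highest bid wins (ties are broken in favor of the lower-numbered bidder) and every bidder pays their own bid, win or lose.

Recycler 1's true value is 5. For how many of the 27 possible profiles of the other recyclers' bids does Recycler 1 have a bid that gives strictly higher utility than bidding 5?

20

Others bid (4, 4, 4): truth gives 0; bid 4 gives 1 > 0. Violating.
Others bid (4, 4, 19): truth gives -5; bid 4 gives -4 > -5. Violating.
Others bid (4, 5, 19): truth gives -5; bid 4 gives -4 > -5. Violating.
Others bid (4, 19, 4): truth gives -5; bid 4 gives -4 > -5. Violating.
Others bid (4, 4, 5): truth gives 0; no alternative beats it.
Others bid (4, 5, 4): truth gives 0; no alternative beats it.
(Checking all 27 profiles: 20 have a profitable deviation, 7 do not.)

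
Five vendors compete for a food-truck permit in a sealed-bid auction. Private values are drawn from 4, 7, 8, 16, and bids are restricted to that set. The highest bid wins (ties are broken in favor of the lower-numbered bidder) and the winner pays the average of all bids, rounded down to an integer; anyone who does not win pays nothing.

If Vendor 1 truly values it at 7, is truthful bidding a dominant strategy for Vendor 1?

No

Consider the case where Vendor 2 bids 4, Vendor 3 bids 4, Vendor 4 bids 4 and Vendor 5 bids 8.
Truthful bid 7: loses, pays 0, utility 0.
Bid 8 instead: wins, pays 5, utility 7 - 5 = 2.
Since 2 > 0, bidding 8 is strictly better here, so truthful bidding is not dominant.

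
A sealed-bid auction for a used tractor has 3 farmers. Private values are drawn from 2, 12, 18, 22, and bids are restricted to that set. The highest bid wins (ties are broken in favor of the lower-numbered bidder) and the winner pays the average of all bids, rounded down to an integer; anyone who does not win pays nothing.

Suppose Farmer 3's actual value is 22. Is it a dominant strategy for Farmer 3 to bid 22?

Consider the case where Farmer 1 bids 2 and Farmer 2 bids 2.
Truthful bid 22: wins, pays 8, utility 22 - 8 = 14.
Bid 12 instead: wins, pays 5, utility 22 - 5 = 17.
Since 17 > 14, bidding 12 is strictly better here, so truthful bidding is not dominant.

No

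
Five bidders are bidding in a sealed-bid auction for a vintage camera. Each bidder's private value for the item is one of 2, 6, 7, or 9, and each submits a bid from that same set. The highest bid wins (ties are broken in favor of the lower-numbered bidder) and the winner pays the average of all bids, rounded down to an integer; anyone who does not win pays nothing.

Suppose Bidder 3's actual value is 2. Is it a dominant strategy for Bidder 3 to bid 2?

Check each profile of the others' bids and compare truth against every alternative bid.
Others bid (2, 2, 6, 6): truth gives 0, best alternative gives -2.
Others bid (2, 2, 2, 6): truth gives 0, best alternative gives -1.
Others bid (2, 2, 6, 2): truth gives 0, best alternative gives -1.
Others bid (2, 2, 2, 2): truth gives 0, best alternative gives 0.
Others bid (2, 2, 2, 7): truth gives 0, best alternative gives 0.
Others bid (2, 2, 2, 9): truth gives 0, best alternative gives 0.
(Remaining 250 profiles checked similarly; truth is weakly best in each.)
In every case the truthful bid is at least as good as any alternative, so it is a dominant strategy.

Yes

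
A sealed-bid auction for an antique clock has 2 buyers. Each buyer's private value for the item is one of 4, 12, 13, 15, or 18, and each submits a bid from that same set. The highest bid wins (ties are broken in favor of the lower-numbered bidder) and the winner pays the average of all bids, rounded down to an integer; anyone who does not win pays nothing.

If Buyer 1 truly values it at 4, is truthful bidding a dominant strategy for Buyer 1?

Check each profile of the others' bids and compare truth against every alternative bid.
Others bid (12): truth gives 0, best alternative gives -8.
Others bid (4): truth gives 0, best alternative gives -4.
Others bid (13): truth gives 0, best alternative gives 0.
Others bid (15): truth gives 0, best alternative gives 0.
Others bid (18): truth gives 0, best alternative gives 0.
In every case the truthful bid is at least as good as any alternative, so it is a dominant strategy.

Yes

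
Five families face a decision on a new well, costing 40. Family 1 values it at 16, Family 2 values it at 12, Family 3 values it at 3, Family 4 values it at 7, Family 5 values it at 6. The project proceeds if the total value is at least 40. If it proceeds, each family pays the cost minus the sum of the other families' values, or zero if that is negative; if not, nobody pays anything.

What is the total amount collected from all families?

25

Total value 44 ≥ cost 40, so it is built.
Family 1: others sum to 28; max(0, 40 - 28) = 12.
Family 2: others sum to 32; max(0, 40 - 32) = 8.
Family 3: others sum to 41; max(0, 40 - 41) = 0.
Family 4: others sum to 37; max(0, 40 - 37) = 3.
Family 5: others sum to 38; max(0, 40 - 38) = 2.
Total collected = 12 + 8 + 0 + 3 + 2 = 25.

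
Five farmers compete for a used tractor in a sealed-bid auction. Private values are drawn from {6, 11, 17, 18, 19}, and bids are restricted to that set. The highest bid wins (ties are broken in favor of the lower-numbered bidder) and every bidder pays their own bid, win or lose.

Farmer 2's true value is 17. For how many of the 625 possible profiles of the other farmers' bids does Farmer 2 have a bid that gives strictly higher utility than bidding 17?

579

Others bid (6, 6, 6, 6): truth gives 0; bid 11 gives 6 > 0. Violating.
Others bid (6, 6, 6, 11): truth gives 0; bid 11 gives 6 > 0. Violating.
Others bid (6, 6, 6, 18): truth gives -17; bid 18 gives -1 > -17. Violating.
Others bid (6, 6, 6, 19): truth gives -17; bid 19 gives -2 > -17. Violating.
Others bid (6, 6, 6, 17): truth gives 0; no alternative beats it.
Others bid (6, 6, 11, 17): truth gives 0; no alternative beats it.
(Checking all 625 profiles: 579 have a profitable deviation, 46 do not.)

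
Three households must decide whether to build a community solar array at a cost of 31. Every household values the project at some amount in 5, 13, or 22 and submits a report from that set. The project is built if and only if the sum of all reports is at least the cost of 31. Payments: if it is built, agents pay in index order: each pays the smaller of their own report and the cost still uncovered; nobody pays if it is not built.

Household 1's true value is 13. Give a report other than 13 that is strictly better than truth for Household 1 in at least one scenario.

5

Suppose Household 2 reports 5 and Household 3 reports 22.
Report 13: project built, pays 13, utility 13 - 13 = 0.
Report 5: project built, pays 5, utility 13 - 5 = 8.
So reporting 5 beats truth here (8 > 0).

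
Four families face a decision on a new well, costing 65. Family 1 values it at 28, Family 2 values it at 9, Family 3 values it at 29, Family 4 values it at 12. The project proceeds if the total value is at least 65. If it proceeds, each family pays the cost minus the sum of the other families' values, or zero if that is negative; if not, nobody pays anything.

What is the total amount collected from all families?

Total value 78 ≥ cost 65, so it is built.
Family 1: others sum to 50; max(0, 65 - 50) = 15.
Family 2: others sum to 69; max(0, 65 - 69) = 0.
Family 3: others sum to 49; max(0, 65 - 49) = 16.
Family 4: others sum to 66; max(0, 65 - 66) = 0.
Total collected = 15 + 0 + 16 + 0 = 31.

31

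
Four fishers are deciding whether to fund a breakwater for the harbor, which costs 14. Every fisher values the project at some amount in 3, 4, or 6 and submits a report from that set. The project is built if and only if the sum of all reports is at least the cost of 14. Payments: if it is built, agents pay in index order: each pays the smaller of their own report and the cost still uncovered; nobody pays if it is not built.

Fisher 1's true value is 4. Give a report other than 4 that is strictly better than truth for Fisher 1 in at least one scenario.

3

Suppose Fisher 2 reports 3, Fisher 3 reports 3 and Fisher 4 reports 6.
Report 4: project built, pays 4, utility 4 - 4 = 0.
Report 3: project built, pays 3, utility 4 - 3 = 1.
So reporting 3 beats truth here (1 > 0).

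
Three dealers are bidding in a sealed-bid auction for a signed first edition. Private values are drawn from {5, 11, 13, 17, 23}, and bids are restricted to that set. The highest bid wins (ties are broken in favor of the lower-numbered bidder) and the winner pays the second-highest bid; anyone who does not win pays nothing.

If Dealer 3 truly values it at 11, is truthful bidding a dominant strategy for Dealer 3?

Yes

Check each profile of the others' bids and compare truth against every alternative bid.
Others bid (5, 5): truth gives 6, best alternative gives 6.
Others bid (5, 11): truth gives 0, best alternative gives 0.
Others bid (5, 13): truth gives 0, best alternative gives 0.
Others bid (5, 17): truth gives 0, best alternative gives 0.
Others bid (5, 23): truth gives 0, best alternative gives 0.
Others bid (11, 5): truth gives 0, best alternative gives 0.
(Remaining 19 profiles checked similarly; truth is weakly best in each.)
In every case the truthful bid is at least as good as any alternative, so it is a dominant strategy.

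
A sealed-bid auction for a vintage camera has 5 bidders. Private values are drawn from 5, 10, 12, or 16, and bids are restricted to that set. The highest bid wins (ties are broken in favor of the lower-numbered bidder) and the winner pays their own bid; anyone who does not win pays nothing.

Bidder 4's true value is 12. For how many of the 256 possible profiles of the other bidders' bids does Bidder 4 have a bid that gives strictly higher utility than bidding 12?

Others bid (5, 5, 5, 5): truth gives 0; bid 10 gives 2 > 0. Violating.
Others bid (5, 5, 5, 10): truth gives 0; bid 10 gives 2 > 0. Violating.
Others bid (5, 5, 5, 12): truth gives 0; no alternative beats it.
Others bid (5, 5, 5, 16): truth gives 0; no alternative beats it.
(Checking all 256 profiles: 2 have a profitable deviation, 254 do not.)

2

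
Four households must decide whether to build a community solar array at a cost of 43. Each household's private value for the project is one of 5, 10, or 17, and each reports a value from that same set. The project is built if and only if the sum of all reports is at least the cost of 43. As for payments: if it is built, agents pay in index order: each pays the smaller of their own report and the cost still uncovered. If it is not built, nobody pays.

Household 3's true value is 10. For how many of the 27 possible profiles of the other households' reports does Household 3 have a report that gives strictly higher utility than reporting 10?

Others report (5, 17, 17): truth gives 0; report 5 gives 5 > 0. Violating.
Others report (10, 17, 17): truth gives 0; report 5 gives 5 > 0. Violating.
Others report (17, 5, 17): truth gives 0; report 5 gives 5 > 0. Violating.
Others report (17, 10, 17): truth gives 0; report 5 gives 5 > 0. Violating.
Others report (5, 5, 5): truth gives 0; no alternative beats it.
Others report (5, 5, 10): truth gives 0; no alternative beats it.
(Checking all 27 profiles: 7 have a profitable deviation, 20 do not.)

7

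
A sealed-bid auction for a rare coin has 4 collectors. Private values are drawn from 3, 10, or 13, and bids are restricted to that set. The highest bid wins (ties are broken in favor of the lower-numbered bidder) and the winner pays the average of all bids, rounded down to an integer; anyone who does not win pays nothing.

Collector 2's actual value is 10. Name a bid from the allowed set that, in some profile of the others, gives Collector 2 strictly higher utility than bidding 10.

Suppose Collector 1 bids 3, Collector 3 bids 3 and Collector 4 bids 13.
Bid 10: loses, pays 0, utility 0.
Bid 13: wins, pays 8, utility 10 - 8 = 2.
So bidding 13 beats truth here (2 > 0).

13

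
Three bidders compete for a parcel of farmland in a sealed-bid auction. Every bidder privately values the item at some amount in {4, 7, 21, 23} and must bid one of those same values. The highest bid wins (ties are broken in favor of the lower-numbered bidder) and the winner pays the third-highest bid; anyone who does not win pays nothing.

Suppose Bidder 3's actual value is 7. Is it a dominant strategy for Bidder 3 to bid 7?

No

Consider the case where Bidder 1 bids 4 and Bidder 2 bids 7.
Truthful bid 7: loses, pays 0, utility 0.
Bid 21 instead: wins, pays 4, utility 7 - 4 = 3.
Since 3 > 0, bidding 21 is strictly better here, so truthful bidding is not dominant.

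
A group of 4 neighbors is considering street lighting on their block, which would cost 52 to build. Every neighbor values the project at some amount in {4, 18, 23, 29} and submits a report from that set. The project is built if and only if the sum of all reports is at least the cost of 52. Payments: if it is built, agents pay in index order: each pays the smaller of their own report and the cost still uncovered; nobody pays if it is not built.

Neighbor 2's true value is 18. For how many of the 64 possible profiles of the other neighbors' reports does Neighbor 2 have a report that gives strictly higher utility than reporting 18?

Others report (4, 18, 29): truth gives 0; report 4 gives 14 > 0. Violating.
Others report (4, 23, 23): truth gives 0; report 4 gives 14 > 0. Violating.
Others report (4, 23, 29): truth gives 0; report 4 gives 14 > 0. Violating.
Others report (4, 29, 18): truth gives 0; report 4 gives 14 > 0. Violating.
Others report (4, 4, 4): truth gives 0; no alternative beats it.
Others report (4, 4, 18): truth gives 0; no alternative beats it.
(Checking all 64 profiles: 45 have a profitable deviation, 19 do not.)

45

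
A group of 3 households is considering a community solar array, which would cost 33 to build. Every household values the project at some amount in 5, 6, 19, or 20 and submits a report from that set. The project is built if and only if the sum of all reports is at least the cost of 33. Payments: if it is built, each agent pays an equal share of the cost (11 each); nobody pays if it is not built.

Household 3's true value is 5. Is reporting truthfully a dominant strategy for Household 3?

Check each profile of the others' reports and compare truth against every alternative report.
Others report (19, 19): truth gives -6, best alternative gives -6.
Others report (19, 20): truth gives -6, best alternative gives -6.
Others report (20, 19): truth gives -6, best alternative gives -6.
Others report (20, 20): truth gives -6, best alternative gives -6.
Others report (5, 5): truth gives 0, best alternative gives 0.
Others report (5, 6): truth gives 0, best alternative gives 0.
(Remaining 10 profiles checked similarly; truth is weakly best in each.)
In every case the truthful report is at least as good as any alternative, so it is a dominant strategy.

Yes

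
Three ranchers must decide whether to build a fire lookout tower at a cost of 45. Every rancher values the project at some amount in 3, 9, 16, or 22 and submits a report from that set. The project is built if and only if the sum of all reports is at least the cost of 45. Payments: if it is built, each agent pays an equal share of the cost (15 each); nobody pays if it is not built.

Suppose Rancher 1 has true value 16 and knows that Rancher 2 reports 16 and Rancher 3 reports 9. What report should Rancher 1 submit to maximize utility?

Report 3: project not built, utility 0.
Report 9: project not built, utility 0.
Report 16: project not built, utility 0.
Report 22: project built, pays 15, utility 16 - 15 = 1.
The best choice is 22 with utility 1.

22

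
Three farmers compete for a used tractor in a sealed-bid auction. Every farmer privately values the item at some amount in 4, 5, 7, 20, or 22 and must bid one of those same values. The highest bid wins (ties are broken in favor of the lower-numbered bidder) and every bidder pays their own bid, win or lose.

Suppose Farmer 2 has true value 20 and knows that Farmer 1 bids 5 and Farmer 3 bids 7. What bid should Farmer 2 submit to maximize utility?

Bid 4: loses but pays 4, utility -4.
Bid 5: loses but pays 5, utility -5.
Bid 7: wins, pays 7, utility 20 - 7 = 13.
Bid 20: wins, pays 20, utility 20 - 20 = 0.
Bid 22: wins, pays 22, utility 20 - 22 = -2.
The best choice is 7 with utility 13.

7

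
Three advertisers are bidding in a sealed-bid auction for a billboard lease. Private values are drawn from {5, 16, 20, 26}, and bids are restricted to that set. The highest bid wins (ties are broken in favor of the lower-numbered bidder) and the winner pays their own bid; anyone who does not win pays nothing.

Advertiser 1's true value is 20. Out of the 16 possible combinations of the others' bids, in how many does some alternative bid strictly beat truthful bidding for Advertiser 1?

Others bid (5, 5): truth gives 0; bid 5 gives 15 > 0. Violating.
Others bid (5, 16): truth gives 0; bid 16 gives 4 > 0. Violating.
Others bid (16, 5): truth gives 0; bid 16 gives 4 > 0. Violating.
Others bid (16, 16): truth gives 0; bid 16 gives 4 > 0. Violating.
Others bid (5, 20): truth gives 0; no alternative beats it.
Others bid (5, 26): truth gives 0; no alternative beats it.
(Checking all 16 profiles: 4 have a profitable deviation, 12 do not.)

4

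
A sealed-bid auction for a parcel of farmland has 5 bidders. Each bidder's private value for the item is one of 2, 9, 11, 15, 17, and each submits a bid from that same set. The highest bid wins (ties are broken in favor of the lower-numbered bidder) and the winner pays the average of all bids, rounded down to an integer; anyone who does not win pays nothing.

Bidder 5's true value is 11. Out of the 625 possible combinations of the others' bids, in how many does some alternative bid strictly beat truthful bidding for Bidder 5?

124

Others bid (2, 2, 2, 11): truth gives 0; bid 15 gives 5 > 0. Violating.
Others bid (2, 2, 2, 15): truth gives 0; bid 17 gives 4 > 0. Violating.
Others bid (2, 2, 9, 11): truth gives 0; bid 15 gives 4 > 0. Violating.
Others bid (2, 2, 9, 15): truth gives 0; bid 17 gives 2 > 0. Violating.
Others bid (2, 2, 2, 2): truth gives 8; no alternative beats it.
Others bid (2, 2, 2, 9): truth gives 6; no alternative beats it.
(Checking all 625 profiles: 124 have a profitable deviation, 501 do not.)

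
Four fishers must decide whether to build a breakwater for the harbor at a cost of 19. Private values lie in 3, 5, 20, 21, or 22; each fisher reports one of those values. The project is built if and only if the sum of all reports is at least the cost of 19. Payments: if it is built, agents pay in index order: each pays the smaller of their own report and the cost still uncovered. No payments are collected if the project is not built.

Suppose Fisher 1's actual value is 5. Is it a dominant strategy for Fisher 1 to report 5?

No

Consider the case where Fisher 2 reports 3, Fisher 3 reports 3 and Fisher 4 reports 20.
Truthful report 5: project built, pays 5, utility 5 - 5 = 0.
Report 3 instead: project built, pays 3, utility 5 - 3 = 2.
Since 2 > 0, reporting 3 is strictly better here, so truthful reporting is not dominant.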